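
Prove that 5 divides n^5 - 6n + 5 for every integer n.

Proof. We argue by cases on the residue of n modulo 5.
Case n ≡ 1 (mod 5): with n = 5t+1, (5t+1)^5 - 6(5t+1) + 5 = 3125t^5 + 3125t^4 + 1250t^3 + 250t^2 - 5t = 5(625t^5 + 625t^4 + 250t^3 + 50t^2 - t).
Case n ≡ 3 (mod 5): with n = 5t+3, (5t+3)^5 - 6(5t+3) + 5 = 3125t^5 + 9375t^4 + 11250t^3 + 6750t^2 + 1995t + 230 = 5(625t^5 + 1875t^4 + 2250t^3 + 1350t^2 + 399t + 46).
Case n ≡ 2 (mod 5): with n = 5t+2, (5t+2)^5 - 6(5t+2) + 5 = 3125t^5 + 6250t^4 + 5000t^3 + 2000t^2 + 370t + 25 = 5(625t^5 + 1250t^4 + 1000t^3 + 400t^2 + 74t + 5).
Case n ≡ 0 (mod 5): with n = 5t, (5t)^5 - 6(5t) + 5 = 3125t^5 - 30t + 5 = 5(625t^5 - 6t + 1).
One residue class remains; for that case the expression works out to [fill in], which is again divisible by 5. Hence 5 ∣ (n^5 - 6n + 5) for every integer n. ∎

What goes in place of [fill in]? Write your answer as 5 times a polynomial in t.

5(625t^5 + 2500t^4 + 4000t^3 + 3200t^2 + 1274t + 201)

Only n ≡ 4 (mod 5) is unaccounted for. Put n = 5t+4:
(5t+4)^5 - 6(5t+4) + 5 expands to 3125t^5 + 12500t^4 + 20000t^3 + 16000t^2 + 6370t + 1005,
and factoring out 5 leaves 5(625t^5 + 2500t^4 + 4000t^3 + 3200t^2 + 1274t + 201).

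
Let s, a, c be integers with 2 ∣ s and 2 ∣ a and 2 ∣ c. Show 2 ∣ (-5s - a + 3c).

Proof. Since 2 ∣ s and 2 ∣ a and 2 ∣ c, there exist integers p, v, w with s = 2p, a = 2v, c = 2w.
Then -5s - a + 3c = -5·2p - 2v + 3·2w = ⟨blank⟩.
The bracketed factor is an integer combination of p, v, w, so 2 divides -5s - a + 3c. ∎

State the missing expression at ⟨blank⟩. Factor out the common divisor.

Each term has a factor of 2: -5·2p - 2v + 3·2w = 2·(-5p - v + 3w).
Since -5p - v + 3w is an integer, 2 ∣ (-5s - a + 3c).

2(-5p - v + 3w)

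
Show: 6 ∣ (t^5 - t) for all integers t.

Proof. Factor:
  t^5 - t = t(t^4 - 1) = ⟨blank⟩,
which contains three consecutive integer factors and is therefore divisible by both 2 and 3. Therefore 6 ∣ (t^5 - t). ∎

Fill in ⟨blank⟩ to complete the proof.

(t - 1)t(t + 1)(t^2 + 1)

t^4 - 1 = (t^2 - 1)(t^2 + 1), and t^2 - 1 = (t-1)(t+1).
So t(t^4 - 1) = (t - 1)t(t + 1)(t^2 + 1).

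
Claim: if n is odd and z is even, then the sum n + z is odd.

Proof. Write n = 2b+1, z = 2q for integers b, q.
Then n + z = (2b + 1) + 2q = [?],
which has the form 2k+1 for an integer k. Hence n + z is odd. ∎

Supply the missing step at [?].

2(b + q) + 1

(2b + 1) + 2q = 2b + 2q + 1
= 2(b + q) + 1.
Since b + q is an integer, the sum is of the form 2k+1 for an integer k.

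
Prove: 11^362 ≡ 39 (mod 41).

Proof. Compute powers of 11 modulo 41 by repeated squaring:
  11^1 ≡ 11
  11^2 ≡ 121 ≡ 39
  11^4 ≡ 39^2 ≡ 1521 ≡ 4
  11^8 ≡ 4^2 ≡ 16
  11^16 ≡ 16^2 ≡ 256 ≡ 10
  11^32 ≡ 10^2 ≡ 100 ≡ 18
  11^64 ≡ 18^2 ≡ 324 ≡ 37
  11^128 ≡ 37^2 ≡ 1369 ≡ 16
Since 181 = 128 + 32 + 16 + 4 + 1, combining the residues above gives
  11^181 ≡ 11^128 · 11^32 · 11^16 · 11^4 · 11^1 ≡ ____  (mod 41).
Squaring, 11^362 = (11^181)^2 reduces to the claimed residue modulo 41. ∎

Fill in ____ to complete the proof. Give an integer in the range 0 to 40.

Multiply the listed residues: 16 · 18 · 10 · 4 · 11 = 288 → 2880 → 11520 → 126720.
Reducing modulo 41: 126720 = 3090·41 + 30, so 11^181 ≡ 30.

30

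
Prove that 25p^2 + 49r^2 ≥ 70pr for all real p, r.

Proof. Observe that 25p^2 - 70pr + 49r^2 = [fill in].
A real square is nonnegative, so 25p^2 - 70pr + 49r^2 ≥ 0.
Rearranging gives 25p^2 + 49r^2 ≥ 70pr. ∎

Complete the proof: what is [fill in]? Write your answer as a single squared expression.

The leading and trailing coefficients are 5^2 and 7^2, and 70 = 2·5·7, so the trinomial is (5p - 7r)^2.
Hence 25p^2 - 70pr + 49r^2 ≥ 0.

(5p - 7r)^2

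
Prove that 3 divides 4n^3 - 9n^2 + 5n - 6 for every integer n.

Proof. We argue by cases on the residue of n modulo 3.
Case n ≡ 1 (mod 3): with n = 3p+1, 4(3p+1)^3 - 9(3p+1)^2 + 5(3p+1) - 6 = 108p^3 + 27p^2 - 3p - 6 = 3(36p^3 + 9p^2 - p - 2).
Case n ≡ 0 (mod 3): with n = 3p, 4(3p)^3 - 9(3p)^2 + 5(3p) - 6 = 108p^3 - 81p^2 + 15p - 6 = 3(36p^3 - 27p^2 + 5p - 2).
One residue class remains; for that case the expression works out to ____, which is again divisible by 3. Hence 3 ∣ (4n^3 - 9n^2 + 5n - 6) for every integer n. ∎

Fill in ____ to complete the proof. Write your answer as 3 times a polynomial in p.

The residues treated are {1, 0}, so the missing case is n ≡ 2 (mod 3); write n = 3p+2.
Then 4(3p+2)^3 - 9(3p+2)^2 + 5(3p+2) - 6 = 108p^3 + 135p^2 + 51p = 3(36p^3 + 45p^2 + 17p).

3(36p^3 + 45p^2 + 17p)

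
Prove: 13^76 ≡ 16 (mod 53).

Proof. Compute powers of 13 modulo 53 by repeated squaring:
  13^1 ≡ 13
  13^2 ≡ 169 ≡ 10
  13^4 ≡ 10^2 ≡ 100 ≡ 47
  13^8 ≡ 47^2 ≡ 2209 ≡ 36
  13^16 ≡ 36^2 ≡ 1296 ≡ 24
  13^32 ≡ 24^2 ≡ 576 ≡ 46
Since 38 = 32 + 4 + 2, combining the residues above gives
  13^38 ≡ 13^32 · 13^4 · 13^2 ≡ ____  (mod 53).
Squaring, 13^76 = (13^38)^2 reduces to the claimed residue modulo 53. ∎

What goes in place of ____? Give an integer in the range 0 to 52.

Multiply the listed residues: 46 · 47 · 10 = 2162 → 21620.
Reducing modulo 53: 21620 = 407·53 + 49, so 13^38 ≡ 49.

49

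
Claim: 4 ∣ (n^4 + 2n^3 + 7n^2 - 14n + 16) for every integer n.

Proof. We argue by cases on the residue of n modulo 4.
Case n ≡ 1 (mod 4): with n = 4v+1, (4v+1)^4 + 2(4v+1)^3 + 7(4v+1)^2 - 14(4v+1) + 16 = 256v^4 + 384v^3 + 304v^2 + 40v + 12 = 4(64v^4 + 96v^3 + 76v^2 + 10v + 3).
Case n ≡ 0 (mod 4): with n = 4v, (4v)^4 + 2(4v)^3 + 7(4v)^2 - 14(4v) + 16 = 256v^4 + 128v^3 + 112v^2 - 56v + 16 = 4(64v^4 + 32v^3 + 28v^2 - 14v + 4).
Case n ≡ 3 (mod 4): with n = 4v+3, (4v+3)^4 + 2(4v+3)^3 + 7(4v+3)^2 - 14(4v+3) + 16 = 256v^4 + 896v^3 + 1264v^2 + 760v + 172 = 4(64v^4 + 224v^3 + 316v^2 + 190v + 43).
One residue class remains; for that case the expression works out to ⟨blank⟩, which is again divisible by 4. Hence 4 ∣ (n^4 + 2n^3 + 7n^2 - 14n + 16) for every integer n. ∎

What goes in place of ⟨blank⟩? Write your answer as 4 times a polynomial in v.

Only n ≡ 2 (mod 4) is unaccounted for. Put n = 4v+2:
(4v+2)^4 + 2(4v+2)^3 + 7(4v+2)^2 - 14(4v+2) + 16 expands to 256v^4 + 640v^3 + 688v^2 + 280v + 48,
and factoring out 4 leaves 4(64v^4 + 160v^3 + 172v^2 + 70v + 12).

4(64v^4 + 160v^3 + 172v^2 + 70v + 12)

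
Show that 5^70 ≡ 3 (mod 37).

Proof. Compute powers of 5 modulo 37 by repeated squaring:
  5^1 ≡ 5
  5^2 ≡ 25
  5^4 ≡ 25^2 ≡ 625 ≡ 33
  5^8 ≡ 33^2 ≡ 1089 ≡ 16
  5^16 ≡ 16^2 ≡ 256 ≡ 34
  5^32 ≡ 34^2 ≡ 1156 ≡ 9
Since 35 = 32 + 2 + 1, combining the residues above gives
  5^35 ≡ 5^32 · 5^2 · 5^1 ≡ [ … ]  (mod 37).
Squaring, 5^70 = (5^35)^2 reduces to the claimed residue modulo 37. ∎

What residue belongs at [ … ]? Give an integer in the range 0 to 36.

15

5^32 · 5^2 · 5^1 ≡ 9 · 25 · 5 = 1125.
1125 mod 37 = 15, so 5^35 ≡ 15 (mod 37).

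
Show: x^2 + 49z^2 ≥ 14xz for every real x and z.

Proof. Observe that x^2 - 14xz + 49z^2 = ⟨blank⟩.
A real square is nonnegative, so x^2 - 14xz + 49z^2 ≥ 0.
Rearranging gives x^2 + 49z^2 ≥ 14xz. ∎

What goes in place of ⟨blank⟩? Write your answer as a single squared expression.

x^2 - 14xz + 49z^2 is a perfect-square trinomial: the outer terms are (x)^2 and (7z)^2, and the cross term is -2·x·7z.
So x^2 - 14xz + 49z^2 = (x - 7z)^2 ≥ 0.

(x - 7z)^2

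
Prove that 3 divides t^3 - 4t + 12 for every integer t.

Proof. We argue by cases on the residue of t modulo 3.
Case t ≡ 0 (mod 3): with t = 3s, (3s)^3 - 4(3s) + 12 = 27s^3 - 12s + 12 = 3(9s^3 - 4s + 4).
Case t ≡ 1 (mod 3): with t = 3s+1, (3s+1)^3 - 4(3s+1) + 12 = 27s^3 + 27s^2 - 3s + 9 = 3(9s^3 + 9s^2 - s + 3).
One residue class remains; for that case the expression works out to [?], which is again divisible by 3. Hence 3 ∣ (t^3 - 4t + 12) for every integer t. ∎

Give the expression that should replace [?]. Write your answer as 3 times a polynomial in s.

The residues treated are {0, 1}, so the missing case is t ≡ 2 (mod 3); write t = 3s+2.
Then (3s+2)^3 - 4(3s+2) + 12 = 27s^3 + 54s^2 + 24s + 12 = 3(9s^3 + 18s^2 + 8s + 4).

3(9s^3 + 18s^2 + 8s + 4)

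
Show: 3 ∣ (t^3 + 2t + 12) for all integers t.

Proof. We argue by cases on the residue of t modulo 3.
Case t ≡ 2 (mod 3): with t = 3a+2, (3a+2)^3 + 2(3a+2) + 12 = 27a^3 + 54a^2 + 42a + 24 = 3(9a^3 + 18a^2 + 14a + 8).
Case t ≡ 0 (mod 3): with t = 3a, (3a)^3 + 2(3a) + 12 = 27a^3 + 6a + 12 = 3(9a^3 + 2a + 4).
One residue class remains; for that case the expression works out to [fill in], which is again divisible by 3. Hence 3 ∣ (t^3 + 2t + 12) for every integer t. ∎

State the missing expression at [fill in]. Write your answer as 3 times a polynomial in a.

Only t ≡ 1 (mod 3) is unaccounted for. Put t = 3a+1:
(3a+1)^3 + 2(3a+1) + 12 expands to 27a^3 + 27a^2 + 15a + 15,
and factoring out 3 leaves 3(9a^3 + 9a^2 + 5a + 5).

3(9a^3 + 9a^2 + 5a + 5)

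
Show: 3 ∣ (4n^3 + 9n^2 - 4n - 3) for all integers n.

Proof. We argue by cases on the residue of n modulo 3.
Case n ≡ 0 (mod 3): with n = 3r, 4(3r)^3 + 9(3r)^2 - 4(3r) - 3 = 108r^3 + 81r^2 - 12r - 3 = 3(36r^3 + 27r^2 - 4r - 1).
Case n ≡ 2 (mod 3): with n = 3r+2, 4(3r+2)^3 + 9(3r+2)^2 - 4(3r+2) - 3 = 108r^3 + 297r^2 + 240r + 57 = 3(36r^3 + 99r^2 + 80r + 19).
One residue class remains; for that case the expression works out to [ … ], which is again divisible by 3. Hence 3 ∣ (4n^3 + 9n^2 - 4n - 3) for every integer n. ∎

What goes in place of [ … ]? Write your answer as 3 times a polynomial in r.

Only n ≡ 1 (mod 3) is unaccounted for. Put n = 3r+1:
4(3r+1)^3 + 9(3r+1)^2 - 4(3r+1) - 3 expands to 108r^3 + 189r^2 + 78r + 6,
and factoring out 3 leaves 3(36r^3 + 63r^2 + 26r + 2).

3(36r^3 + 63r^2 + 26r + 2)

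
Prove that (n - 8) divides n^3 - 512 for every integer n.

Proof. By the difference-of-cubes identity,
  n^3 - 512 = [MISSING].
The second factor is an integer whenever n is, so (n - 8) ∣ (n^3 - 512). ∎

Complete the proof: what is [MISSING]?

a^3 - b^3 = (a - b)(a^2 + ab + b^2). With a = n, b = 8:
n^3 - 512 = (n - 8)(n^2 + 8n + 64).

(n - 8)(n^2 + 8n + 64)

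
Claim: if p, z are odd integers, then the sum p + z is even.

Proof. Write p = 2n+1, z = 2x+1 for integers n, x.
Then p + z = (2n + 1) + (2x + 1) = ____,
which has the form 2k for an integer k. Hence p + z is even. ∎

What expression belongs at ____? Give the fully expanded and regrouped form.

2(n + x + 1)

(2n + 1) + (2x + 1) = 2n + 2x + 2
= 2(n + x + 1).
Since n + x + 1 is an integer, the sum is of the form 2k for an integer k.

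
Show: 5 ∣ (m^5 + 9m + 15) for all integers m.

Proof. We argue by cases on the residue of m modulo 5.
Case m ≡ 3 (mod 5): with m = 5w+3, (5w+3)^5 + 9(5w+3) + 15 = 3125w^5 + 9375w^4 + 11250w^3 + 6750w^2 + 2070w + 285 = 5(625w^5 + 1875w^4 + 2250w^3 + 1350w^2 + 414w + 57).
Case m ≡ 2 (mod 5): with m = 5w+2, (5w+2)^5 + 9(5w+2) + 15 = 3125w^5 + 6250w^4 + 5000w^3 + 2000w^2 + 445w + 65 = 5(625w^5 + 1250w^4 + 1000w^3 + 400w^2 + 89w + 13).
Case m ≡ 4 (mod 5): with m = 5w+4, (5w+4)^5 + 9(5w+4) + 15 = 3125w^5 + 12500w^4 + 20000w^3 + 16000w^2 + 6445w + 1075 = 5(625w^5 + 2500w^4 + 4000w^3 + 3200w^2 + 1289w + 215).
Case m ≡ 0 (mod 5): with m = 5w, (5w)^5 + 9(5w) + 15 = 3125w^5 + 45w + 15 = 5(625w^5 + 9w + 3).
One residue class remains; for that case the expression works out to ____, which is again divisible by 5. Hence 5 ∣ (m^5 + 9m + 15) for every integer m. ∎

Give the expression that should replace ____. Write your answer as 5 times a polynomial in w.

5(625w^5 + 625w^4 + 250w^3 + 50w^2 + 14w + 5)

The residues treated are {3, 2, 4, 0}, so the missing case is m ≡ 1 (mod 5); write m = 5w+1.
Then (5w+1)^5 + 9(5w+1) + 15 = 3125w^5 + 3125w^4 + 1250w^3 + 250w^2 + 70w + 25 = 5(625w^5 + 625w^4 + 250w^3 + 50w^2 + 14w + 5).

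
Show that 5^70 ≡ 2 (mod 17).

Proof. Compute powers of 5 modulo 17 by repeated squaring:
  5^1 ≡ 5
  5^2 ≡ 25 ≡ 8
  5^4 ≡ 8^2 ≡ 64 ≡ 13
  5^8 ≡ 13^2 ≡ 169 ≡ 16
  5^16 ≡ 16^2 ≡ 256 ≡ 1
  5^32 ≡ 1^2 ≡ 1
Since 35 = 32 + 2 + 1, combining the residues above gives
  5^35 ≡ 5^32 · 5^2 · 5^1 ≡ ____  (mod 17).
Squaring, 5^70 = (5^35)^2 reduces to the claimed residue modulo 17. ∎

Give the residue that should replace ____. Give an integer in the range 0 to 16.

Multiply the listed residues: 1 · 8 · 5 = 8 → 40.
Reducing modulo 17: 40 = 2·17 + 6, so 5^35 ≡ 6.

6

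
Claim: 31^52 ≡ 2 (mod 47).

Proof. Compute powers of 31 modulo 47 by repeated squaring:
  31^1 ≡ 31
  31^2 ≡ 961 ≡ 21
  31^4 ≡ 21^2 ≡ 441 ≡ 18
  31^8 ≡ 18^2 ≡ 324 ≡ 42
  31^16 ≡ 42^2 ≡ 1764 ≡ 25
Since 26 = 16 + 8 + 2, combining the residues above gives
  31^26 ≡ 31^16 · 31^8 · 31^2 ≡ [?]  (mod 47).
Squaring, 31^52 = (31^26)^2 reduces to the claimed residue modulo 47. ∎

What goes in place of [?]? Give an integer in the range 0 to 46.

7

Multiply the listed residues: 25 · 42 · 21 = 1050 → 22050.
Reducing modulo 47: 22050 = 469·47 + 7, so 31^26 ≡ 7.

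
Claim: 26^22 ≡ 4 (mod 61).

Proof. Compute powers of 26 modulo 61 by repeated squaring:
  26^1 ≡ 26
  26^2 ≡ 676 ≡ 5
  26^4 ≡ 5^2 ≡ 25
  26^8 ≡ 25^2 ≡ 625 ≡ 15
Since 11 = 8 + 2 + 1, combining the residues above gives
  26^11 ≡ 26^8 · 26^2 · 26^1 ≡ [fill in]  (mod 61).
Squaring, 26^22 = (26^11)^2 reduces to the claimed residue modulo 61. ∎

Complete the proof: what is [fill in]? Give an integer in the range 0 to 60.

Multiply the listed residues: 15 · 5 · 26 = 75 → 1950.
Reducing modulo 61: 1950 = 31·61 + 59, so 26^11 ≡ 59.

59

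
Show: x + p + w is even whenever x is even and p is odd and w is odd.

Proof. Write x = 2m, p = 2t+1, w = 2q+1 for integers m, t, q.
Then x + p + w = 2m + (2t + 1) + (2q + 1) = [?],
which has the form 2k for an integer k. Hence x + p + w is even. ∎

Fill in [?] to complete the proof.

2(m + q + t + 1)

Expanding: 2m + (2t + 1) + (2q + 1) = 2m + 2q + 2t + 2.
Every term is even; pulling out the factor of 2 gives 2(m + q + t + 1).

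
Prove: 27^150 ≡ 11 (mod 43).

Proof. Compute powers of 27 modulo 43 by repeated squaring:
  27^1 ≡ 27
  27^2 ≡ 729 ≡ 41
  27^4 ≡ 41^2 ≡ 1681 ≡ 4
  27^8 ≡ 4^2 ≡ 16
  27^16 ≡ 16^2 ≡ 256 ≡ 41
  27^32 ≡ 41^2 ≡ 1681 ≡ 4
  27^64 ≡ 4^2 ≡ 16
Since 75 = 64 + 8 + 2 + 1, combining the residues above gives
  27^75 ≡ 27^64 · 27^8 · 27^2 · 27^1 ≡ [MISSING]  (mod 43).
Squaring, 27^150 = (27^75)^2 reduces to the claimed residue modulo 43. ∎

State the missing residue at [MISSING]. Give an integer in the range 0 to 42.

Multiply the listed residues: 16 · 16 · 41 · 27 = 256 → 10496 → 283392.
Reducing modulo 43: 283392 = 6590·43 + 22, so 27^75 ≡ 22.

22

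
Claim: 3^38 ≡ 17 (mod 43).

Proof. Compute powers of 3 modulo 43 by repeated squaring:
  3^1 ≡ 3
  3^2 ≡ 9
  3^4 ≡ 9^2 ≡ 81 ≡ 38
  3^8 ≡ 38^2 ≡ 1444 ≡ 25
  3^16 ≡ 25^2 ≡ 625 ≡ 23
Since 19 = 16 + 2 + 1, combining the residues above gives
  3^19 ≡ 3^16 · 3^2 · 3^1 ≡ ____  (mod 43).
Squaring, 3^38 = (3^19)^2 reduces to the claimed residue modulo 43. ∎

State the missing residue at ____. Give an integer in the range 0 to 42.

19

3^16 · 3^2 · 3^1 ≡ 23 · 9 · 3 = 621.
621 mod 43 = 19, so 3^19 ≡ 19 (mod 43).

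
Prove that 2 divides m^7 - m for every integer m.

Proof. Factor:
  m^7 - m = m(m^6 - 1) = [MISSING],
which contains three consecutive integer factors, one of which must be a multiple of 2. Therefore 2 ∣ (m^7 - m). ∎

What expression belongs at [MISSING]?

(m - 1)m(m + 1)(m^4 + m^2 + 1)

m^6 - 1 = (m^2 - 1)(m^4 + m^2 + 1), and m^2 - 1 = (m-1)(m+1).
So m(m^6 - 1) = (m - 1)m(m + 1)(m^4 + m^2 + 1).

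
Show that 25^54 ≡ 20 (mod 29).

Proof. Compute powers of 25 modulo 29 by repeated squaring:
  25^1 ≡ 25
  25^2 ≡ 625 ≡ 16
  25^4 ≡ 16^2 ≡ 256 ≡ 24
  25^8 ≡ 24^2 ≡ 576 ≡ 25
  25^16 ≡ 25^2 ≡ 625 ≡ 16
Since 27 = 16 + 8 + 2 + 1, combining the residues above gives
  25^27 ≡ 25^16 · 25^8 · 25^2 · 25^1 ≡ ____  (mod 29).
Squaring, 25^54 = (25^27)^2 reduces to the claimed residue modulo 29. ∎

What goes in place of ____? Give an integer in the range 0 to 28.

7

Multiply the listed residues: 16 · 25 · 16 · 25 = 400 → 6400 → 160000.
Reducing modulo 29: 160000 = 5517·29 + 7, so 25^27 ≡ 7.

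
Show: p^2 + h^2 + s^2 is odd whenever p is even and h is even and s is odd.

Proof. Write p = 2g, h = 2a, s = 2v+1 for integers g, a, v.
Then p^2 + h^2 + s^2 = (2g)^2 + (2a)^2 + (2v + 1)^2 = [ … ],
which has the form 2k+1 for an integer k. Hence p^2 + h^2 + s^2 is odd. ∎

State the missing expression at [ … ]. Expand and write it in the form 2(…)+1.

Expanding: (2g)^2 + (2a)^2 + (2v + 1)^2 = 4a^2 + 4g^2 + 4v^2 + 4v + 1.
Every term except the constant is even, so this is 2(2a^2 + 2g^2 + 2v^2 + 2v) + 1,
and 2a^2 + 2g^2 + 2v^2 + 2v ∈ ℤ gives the required form.

2(2a^2 + 2g^2 + 2v^2 + 2v) + 1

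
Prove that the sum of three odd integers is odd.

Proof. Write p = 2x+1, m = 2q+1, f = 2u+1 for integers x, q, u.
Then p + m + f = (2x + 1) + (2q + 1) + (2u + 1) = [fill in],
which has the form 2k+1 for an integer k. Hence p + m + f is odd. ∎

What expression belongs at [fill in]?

2(q + u + x + 1) + 1

(2x + 1) + (2q + 1) + (2u + 1) = 2q + 2u + 2x + 3
= 2(q + u + x + 1) + 1.
Since q + u + x + 1 is an integer, the sum is of the form 2k+1 for an integer k.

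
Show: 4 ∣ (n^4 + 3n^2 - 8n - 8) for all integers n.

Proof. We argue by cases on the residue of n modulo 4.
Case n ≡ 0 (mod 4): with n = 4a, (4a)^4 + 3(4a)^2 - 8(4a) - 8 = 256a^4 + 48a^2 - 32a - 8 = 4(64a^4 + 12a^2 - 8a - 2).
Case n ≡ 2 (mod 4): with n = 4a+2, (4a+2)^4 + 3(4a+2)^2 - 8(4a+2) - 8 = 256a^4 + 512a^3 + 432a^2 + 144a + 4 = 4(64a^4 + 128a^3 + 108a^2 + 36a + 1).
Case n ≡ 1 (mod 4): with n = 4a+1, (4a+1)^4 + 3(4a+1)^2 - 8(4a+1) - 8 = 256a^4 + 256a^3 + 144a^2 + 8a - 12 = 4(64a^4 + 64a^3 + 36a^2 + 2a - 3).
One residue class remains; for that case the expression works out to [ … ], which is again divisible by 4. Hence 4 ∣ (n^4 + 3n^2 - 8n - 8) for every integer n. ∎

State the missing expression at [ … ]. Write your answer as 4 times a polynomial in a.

4(64a^4 + 192a^3 + 228a^2 + 118a + 19)

Only n ≡ 3 (mod 4) is unaccounted for. Put n = 4a+3:
(4a+3)^4 + 3(4a+3)^2 - 8(4a+3) - 8 expands to 256a^4 + 768a^3 + 912a^2 + 472a + 76,
and factoring out 4 leaves 4(64a^4 + 192a^3 + 228a^2 + 118a + 19).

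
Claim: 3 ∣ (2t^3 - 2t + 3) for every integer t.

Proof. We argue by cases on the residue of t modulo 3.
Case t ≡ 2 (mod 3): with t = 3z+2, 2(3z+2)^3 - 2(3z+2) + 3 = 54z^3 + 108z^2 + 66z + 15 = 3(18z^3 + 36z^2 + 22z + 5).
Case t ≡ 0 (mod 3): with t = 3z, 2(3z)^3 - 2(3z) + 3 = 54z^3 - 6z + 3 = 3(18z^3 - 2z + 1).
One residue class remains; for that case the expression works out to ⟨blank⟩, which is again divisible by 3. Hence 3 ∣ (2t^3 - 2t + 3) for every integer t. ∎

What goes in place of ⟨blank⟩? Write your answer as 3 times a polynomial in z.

3(18z^3 + 18z^2 + 4z + 1)

The residues treated are {2, 0}, so the missing case is t ≡ 1 (mod 3); write t = 3z+1.
Then 2(3z+1)^3 - 2(3z+1) + 3 = 54z^3 + 54z^2 + 12z + 3 = 3(18z^3 + 18z^2 + 4z + 1).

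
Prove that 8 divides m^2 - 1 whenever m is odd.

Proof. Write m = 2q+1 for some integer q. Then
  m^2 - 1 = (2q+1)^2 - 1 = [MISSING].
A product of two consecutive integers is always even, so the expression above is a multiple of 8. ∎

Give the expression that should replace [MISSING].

4q(q + 1)

(2q+1)^2 - 1 = 4q^2 + 4q + 1 - 1 = 4q^2 + 4q = 4q(q+1).
Since q and q+1 are consecutive, q(q+1) is even, and 4·(even) is a multiple of 8.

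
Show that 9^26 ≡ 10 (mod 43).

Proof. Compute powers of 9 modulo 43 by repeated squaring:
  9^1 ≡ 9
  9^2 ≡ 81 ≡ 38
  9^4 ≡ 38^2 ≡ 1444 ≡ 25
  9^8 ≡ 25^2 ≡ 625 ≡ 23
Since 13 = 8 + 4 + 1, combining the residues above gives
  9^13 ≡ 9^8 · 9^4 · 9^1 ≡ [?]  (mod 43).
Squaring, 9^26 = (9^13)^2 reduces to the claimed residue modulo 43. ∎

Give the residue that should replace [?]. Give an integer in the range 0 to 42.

15

Multiply the listed residues: 23 · 25 · 9 = 575 → 5175.
Reducing modulo 43: 5175 = 120·43 + 15, so 9^13 ≡ 15.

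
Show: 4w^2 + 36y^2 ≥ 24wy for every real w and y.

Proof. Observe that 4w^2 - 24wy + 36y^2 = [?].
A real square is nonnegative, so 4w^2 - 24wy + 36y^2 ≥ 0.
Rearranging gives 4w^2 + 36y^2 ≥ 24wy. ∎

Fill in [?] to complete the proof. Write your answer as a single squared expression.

(2w - 6y)^2

The leading and trailing coefficients are 2^2 and 6^2, and 24 = 2·2·6, so the trinomial is (2w - 6y)^2.
Hence 4w^2 - 24wy + 36y^2 ≥ 0.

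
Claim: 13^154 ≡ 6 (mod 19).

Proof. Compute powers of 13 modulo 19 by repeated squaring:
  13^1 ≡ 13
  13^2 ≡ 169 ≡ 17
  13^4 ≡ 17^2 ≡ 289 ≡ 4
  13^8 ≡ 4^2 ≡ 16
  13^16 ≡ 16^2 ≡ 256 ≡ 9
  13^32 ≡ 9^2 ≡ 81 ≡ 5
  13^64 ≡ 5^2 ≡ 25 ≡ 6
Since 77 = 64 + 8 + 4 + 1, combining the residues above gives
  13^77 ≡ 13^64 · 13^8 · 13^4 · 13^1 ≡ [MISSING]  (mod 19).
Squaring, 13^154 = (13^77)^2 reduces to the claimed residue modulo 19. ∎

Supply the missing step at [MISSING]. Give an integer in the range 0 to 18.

Multiply the listed residues: 6 · 16 · 4 · 13 = 96 → 384 → 4992.
Reducing modulo 19: 4992 = 262·19 + 14, so 13^77 ≡ 14.

14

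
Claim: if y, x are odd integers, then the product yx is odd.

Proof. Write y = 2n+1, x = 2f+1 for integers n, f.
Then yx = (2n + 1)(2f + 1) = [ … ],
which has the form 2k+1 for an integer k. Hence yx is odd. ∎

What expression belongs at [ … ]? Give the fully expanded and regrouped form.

Expanding: (2n + 1)(2f + 1) = 4fn + 2f + 2n + 1.
Every term except the constant is even, so this is 2(2fn + f + n) + 1,
and 2fn + f + n ∈ ℤ gives the required form.

2(2fn + f + n) + 1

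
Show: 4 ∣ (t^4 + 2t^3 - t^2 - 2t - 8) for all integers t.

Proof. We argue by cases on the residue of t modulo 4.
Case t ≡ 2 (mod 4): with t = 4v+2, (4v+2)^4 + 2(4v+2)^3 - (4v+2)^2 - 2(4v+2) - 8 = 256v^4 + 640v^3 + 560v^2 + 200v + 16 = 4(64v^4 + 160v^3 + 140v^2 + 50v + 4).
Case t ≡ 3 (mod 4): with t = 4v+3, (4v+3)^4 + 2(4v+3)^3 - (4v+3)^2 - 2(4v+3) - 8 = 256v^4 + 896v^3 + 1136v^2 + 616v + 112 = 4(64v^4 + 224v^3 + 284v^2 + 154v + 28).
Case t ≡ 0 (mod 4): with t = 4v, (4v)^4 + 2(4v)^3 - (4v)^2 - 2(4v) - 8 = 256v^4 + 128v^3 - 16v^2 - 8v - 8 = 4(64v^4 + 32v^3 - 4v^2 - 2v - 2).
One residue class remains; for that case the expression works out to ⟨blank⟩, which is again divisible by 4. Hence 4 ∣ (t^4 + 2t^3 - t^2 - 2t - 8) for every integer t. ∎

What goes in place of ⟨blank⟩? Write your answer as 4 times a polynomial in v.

4(64v^4 + 96v^3 + 44v^2 + 6v - 2)

The residues treated are {2, 3, 0}, so the missing case is t ≡ 1 (mod 4); write t = 4v+1.
Then (4v+1)^4 + 2(4v+1)^3 - (4v+1)^2 - 2(4v+1) - 8 = 256v^4 + 384v^3 + 176v^2 + 24v - 8 = 4(64v^4 + 96v^3 + 44v^2 + 6v - 2).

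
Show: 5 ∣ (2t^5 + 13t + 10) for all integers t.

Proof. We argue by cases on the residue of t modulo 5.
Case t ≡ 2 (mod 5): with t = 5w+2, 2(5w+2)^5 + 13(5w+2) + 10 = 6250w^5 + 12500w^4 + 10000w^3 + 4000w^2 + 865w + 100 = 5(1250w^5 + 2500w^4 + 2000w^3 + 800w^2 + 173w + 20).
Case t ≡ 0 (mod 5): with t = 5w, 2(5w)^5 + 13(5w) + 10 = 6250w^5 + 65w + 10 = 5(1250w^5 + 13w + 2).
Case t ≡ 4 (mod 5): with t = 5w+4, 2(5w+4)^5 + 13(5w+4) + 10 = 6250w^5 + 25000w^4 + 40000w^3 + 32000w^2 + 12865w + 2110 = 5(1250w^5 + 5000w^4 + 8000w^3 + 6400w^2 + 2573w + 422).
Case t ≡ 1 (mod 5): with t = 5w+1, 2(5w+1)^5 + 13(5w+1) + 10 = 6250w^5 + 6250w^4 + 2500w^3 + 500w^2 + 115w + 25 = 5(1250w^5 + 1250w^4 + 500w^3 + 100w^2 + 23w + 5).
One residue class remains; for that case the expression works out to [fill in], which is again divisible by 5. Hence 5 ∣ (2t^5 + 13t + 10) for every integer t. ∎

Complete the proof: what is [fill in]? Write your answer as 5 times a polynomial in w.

The residues treated are {2, 0, 4, 1}, so the missing case is t ≡ 3 (mod 5); write t = 5w+3.
Then 2(5w+3)^5 + 13(5w+3) + 10 = 6250w^5 + 18750w^4 + 22500w^3 + 13500w^2 + 4115w + 535 = 5(1250w^5 + 3750w^4 + 4500w^3 + 2700w^2 + 823w + 107).

5(1250w^5 + 3750w^4 + 4500w^3 + 2700w^2 + 823w + 107)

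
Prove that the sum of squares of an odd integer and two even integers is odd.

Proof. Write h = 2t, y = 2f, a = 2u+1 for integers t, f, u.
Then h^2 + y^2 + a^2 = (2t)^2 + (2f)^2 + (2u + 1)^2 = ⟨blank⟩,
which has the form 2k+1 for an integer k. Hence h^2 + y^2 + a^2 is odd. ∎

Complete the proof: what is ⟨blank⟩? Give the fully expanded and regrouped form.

2(2f^2 + 2t^2 + 2u^2 + 2u) + 1

Expanding: (2t)^2 + (2f)^2 + (2u + 1)^2 = 4f^2 + 4t^2 + 4u^2 + 4u + 1.
Every term except the constant is even, so this is 2(2f^2 + 2t^2 + 2u^2 + 2u) + 1,
and 2f^2 + 2t^2 + 2u^2 + 2u ∈ ℤ gives the required form.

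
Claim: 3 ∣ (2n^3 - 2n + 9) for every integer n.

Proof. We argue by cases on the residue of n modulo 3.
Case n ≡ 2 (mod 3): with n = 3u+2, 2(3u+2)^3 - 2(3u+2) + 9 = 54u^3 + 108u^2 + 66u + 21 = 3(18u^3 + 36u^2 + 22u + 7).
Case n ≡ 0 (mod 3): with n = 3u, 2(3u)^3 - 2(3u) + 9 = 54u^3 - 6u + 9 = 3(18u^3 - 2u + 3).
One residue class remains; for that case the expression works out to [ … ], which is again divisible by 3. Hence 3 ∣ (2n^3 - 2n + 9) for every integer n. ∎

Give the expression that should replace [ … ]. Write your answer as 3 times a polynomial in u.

The residues treated are {2, 0}, so the missing case is n ≡ 1 (mod 3); write n = 3u+1.
Then 2(3u+1)^3 - 2(3u+1) + 9 = 54u^3 + 54u^2 + 12u + 9 = 3(18u^3 + 18u^2 + 4u + 3).

3(18u^3 + 18u^2 + 4u + 3)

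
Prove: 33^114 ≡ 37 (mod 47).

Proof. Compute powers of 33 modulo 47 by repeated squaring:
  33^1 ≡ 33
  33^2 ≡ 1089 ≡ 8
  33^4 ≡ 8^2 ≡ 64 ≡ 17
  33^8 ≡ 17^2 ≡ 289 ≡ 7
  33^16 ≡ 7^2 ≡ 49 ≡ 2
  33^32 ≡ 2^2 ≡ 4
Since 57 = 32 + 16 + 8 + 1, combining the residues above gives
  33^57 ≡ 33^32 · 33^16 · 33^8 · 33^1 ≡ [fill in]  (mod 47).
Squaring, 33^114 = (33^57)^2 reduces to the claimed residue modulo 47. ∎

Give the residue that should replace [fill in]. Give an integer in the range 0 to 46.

15

Multiply the listed residues: 4 · 2 · 7 · 33 = 8 → 56 → 1848.
Reducing modulo 47: 1848 = 39·47 + 15, so 33^57 ≡ 15.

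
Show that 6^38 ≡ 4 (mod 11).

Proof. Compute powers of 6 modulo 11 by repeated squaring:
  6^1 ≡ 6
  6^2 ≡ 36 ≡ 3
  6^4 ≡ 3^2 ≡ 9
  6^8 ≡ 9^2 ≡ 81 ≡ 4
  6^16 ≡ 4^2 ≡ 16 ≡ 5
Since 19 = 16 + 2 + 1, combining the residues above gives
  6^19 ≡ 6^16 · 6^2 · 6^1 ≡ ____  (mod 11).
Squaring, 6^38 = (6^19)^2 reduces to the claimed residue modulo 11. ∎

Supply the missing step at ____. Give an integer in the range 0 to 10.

2

Multiply the listed residues: 5 · 3 · 6 = 15 → 90.
Reducing modulo 11: 90 = 8·11 + 2, so 6^19 ≡ 2.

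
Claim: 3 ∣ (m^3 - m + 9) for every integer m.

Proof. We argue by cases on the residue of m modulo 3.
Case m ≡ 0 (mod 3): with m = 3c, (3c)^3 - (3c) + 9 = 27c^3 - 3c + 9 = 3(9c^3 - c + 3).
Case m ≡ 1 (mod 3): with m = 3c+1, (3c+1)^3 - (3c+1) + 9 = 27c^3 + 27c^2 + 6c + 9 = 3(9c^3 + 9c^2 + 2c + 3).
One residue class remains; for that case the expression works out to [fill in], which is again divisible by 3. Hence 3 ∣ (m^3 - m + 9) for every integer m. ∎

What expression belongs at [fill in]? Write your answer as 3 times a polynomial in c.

Only m ≡ 2 (mod 3) is unaccounted for. Put m = 3c+2:
(3c+2)^3 - (3c+2) + 9 expands to 27c^3 + 54c^2 + 33c + 15,
and factoring out 3 leaves 3(9c^3 + 18c^2 + 11c + 5).

3(9c^3 + 18c^2 + 11c + 5)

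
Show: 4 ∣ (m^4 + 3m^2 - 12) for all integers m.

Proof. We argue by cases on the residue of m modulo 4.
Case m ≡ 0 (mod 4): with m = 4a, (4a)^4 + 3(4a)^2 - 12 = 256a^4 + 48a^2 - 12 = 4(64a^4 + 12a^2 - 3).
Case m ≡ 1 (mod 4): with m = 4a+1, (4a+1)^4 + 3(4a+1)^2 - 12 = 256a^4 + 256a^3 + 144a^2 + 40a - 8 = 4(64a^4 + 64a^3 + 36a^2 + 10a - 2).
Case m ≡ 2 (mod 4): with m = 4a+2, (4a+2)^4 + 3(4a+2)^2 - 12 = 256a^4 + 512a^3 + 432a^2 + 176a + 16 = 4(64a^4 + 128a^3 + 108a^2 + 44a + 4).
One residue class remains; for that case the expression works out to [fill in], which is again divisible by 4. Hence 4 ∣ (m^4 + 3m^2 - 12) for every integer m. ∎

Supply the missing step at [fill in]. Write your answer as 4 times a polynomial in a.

4(64a^4 + 192a^3 + 228a^2 + 126a + 24)

Only m ≡ 3 (mod 4) is unaccounted for. Put m = 4a+3:
(4a+3)^4 + 3(4a+3)^2 - 12 expands to 256a^4 + 768a^3 + 912a^2 + 504a + 96,
and factoring out 4 leaves 4(64a^4 + 192a^3 + 228a^2 + 126a + 24).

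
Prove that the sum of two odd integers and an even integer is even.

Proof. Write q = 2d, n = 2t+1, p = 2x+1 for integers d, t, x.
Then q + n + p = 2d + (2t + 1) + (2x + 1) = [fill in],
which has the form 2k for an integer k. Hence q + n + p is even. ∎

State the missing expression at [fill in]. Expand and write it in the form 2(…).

2(d + t + x + 1)

Expanding: 2d + (2t + 1) + (2x + 1) = 2d + 2t + 2x + 2.
Every term is even; pulling out the factor of 2 gives 2(d + t + x + 1).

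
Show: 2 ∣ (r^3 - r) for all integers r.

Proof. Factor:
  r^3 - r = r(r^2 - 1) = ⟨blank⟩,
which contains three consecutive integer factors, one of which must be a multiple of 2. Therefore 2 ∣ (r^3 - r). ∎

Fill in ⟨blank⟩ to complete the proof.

(r - 1)r(r + 1)

r(r^2 - 1) = r(r - 1)(r + 1) = (r - 1)r(r + 1).
These three factors are consecutive integers, so their product is divisible by 2.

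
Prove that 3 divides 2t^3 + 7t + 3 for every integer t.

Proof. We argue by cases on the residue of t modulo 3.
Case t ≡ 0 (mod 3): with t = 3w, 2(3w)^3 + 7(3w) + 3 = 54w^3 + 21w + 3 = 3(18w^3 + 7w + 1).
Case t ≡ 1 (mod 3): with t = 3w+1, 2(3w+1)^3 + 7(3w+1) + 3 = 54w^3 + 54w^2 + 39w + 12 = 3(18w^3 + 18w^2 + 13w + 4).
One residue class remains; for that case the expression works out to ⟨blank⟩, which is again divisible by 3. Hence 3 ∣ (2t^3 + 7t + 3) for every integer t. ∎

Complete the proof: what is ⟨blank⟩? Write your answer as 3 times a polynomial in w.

3(18w^3 + 36w^2 + 31w + 11)

Only t ≡ 2 (mod 3) is unaccounted for. Put t = 3w+2:
2(3w+2)^3 + 7(3w+2) + 3 expands to 54w^3 + 108w^2 + 93w + 33,
and factoring out 3 leaves 3(18w^3 + 36w^2 + 31w + 11).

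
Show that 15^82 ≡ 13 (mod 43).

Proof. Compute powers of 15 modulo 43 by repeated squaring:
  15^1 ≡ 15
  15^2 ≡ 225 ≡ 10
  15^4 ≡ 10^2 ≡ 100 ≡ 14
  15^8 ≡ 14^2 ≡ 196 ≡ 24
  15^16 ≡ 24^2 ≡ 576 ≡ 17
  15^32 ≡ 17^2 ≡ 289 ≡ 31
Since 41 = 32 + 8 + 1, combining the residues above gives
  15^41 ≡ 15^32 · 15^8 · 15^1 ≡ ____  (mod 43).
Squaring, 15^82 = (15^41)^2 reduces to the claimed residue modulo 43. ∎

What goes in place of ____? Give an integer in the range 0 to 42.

23

15^32 · 15^8 · 15^1 ≡ 31 · 24 · 15 = 11160.
11160 mod 43 = 23, so 15^41 ≡ 23 (mod 43).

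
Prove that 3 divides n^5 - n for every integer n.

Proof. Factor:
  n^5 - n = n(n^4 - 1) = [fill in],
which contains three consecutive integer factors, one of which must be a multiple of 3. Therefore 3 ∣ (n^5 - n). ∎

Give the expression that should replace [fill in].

(n - 1)n(n + 1)(n^2 + 1)

n^4 - 1 = (n^2 - 1)(n^2 + 1), and n^2 - 1 = (n-1)(n+1).
So n(n^4 - 1) = (n - 1)n(n + 1)(n^2 + 1).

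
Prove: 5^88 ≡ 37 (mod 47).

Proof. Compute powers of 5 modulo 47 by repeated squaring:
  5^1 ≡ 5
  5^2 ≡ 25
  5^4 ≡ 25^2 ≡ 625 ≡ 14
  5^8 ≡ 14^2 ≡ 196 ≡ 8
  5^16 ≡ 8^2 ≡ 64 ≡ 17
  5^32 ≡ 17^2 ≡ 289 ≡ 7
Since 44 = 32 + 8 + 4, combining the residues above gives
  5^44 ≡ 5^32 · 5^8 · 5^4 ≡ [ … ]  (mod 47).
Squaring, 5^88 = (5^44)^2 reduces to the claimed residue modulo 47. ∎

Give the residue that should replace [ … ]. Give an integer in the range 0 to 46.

32

Multiply the listed residues: 7 · 8 · 14 = 56 → 784.
Reducing modulo 47: 784 = 16·47 + 32, so 5^44 ≡ 32.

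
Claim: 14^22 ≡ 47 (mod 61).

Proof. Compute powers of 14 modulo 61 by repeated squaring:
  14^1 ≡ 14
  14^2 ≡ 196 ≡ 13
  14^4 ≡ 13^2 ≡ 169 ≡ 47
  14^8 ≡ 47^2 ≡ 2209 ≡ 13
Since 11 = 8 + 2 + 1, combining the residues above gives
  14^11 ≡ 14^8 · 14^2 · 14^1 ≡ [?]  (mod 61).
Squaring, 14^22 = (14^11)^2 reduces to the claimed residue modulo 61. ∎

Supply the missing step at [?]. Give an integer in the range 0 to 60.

48

Multiply the listed residues: 13 · 13 · 14 = 169 → 2366.
Reducing modulo 61: 2366 = 38·61 + 48, so 14^11 ≡ 48.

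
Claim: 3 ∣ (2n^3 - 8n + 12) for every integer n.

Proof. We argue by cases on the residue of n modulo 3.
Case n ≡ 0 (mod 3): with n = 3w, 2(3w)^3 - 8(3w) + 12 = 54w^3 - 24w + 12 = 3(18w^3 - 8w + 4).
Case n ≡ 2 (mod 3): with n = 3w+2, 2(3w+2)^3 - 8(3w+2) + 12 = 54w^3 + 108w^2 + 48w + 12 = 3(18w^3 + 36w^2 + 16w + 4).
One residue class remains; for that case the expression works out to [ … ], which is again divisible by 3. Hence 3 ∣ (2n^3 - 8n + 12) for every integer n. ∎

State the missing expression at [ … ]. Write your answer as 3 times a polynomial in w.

3(18w^3 + 18w^2 - 2w + 2)

The residues treated are {0, 2}, so the missing case is n ≡ 1 (mod 3); write n = 3w+1.
Then 2(3w+1)^3 - 8(3w+1) + 12 = 54w^3 + 54w^2 - 6w + 6 = 3(18w^3 + 18w^2 - 2w + 2).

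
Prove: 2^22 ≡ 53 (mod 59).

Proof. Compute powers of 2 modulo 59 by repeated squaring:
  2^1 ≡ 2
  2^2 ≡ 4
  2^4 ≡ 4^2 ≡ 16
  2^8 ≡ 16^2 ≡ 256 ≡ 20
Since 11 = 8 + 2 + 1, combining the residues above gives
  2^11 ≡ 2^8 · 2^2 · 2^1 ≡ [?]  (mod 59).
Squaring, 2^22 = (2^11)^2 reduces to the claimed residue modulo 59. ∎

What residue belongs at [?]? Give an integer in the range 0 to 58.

42

2^8 · 2^2 · 2^1 ≡ 20 · 4 · 2 = 160.
160 mod 59 = 42, so 2^11 ≡ 42 (mod 59).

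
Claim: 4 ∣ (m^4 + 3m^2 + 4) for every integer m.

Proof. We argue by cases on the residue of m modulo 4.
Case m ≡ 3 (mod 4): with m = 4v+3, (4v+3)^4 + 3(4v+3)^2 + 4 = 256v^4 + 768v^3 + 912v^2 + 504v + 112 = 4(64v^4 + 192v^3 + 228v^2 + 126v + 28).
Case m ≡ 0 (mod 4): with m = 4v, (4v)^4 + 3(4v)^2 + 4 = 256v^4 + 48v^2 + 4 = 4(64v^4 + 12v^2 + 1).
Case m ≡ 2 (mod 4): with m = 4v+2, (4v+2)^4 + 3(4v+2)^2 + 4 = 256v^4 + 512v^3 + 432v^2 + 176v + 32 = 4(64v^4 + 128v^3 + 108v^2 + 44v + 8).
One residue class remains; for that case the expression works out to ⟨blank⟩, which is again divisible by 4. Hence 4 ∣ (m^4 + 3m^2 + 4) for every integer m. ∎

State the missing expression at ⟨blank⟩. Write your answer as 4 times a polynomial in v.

4(64v^4 + 64v^3 + 36v^2 + 10v + 2)

The residues treated are {3, 0, 2}, so the missing case is m ≡ 1 (mod 4); write m = 4v+1.
Then (4v+1)^4 + 3(4v+1)^2 + 4 = 256v^4 + 256v^3 + 144v^2 + 40v + 8 = 4(64v^4 + 64v^3 + 36v^2 + 10v + 2).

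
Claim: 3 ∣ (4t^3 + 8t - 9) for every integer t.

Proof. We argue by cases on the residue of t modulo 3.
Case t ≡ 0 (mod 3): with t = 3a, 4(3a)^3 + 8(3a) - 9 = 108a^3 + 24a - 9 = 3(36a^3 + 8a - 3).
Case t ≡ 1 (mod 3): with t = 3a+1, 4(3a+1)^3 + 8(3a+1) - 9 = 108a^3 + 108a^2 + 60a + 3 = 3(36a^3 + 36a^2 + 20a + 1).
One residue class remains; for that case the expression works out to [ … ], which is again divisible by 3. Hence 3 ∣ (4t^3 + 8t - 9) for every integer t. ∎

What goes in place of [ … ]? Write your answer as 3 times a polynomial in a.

The residues treated are {0, 1}, so the missing case is t ≡ 2 (mod 3); write t = 3a+2.
Then 4(3a+2)^3 + 8(3a+2) - 9 = 108a^3 + 216a^2 + 168a + 39 = 3(36a^3 + 72a^2 + 56a + 13).

3(36a^3 + 72a^2 + 56a + 13)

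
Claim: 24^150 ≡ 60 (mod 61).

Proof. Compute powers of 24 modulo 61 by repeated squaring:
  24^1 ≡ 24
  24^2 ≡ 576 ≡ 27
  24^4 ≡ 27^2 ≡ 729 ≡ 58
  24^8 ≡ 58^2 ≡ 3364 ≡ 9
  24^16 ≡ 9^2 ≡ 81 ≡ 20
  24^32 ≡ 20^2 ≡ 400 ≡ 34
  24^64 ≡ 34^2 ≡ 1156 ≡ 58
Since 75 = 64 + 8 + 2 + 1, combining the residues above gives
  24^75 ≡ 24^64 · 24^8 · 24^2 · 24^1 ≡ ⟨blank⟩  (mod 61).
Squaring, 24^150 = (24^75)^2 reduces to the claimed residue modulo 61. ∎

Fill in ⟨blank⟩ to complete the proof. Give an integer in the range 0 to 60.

Multiply the listed residues: 58 · 9 · 27 · 24 = 522 → 14094 → 338256.
Reducing modulo 61: 338256 = 5545·61 + 11, so 24^75 ≡ 11.

11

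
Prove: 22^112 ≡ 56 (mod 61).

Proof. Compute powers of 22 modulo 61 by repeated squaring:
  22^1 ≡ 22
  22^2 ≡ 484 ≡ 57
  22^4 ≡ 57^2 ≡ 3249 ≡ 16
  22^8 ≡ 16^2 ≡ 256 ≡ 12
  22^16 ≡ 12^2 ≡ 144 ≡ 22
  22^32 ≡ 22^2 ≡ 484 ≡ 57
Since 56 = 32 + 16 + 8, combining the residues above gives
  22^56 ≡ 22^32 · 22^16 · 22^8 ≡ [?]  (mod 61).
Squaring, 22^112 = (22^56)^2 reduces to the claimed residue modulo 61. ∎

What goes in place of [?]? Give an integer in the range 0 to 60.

42

Multiply the listed residues: 57 · 22 · 12 = 1254 → 15048.
Reducing modulo 61: 15048 = 246·61 + 42, so 22^56 ≡ 42.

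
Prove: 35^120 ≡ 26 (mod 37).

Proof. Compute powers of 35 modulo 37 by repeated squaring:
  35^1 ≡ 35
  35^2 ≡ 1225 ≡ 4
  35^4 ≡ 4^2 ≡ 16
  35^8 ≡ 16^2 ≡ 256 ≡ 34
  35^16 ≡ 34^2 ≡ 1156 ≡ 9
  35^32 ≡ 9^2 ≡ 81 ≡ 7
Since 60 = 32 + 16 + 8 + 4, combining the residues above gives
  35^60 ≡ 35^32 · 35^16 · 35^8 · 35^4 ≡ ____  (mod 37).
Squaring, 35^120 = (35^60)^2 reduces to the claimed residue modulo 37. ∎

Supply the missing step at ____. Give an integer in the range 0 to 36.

10

35^32 · 35^16 · 35^8 · 35^4 ≡ 7 · 9 · 34 · 16 = 34272.
34272 mod 37 = 10, so 35^60 ≡ 10 (mod 37).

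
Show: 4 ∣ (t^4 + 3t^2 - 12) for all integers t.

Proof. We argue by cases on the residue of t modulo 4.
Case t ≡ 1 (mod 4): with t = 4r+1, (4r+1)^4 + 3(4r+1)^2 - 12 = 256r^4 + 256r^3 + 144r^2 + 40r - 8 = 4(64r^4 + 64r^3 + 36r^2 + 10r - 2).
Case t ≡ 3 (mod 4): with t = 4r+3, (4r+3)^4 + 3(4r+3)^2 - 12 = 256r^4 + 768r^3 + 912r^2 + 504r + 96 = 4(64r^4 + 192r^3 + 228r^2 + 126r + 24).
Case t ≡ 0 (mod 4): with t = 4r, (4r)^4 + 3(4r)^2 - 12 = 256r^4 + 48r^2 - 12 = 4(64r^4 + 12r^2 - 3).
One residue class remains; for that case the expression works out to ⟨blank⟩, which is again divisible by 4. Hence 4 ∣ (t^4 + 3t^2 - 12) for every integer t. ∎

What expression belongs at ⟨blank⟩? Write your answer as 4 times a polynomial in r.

4(64r^4 + 128r^3 + 108r^2 + 44r + 4)

Only t ≡ 2 (mod 4) is unaccounted for. Put t = 4r+2:
(4r+2)^4 + 3(4r+2)^2 - 12 expands to 256r^4 + 512r^3 + 432r^2 + 176r + 16,
and factoring out 4 leaves 4(64r^4 + 128r^3 + 108r^2 + 44r + 4).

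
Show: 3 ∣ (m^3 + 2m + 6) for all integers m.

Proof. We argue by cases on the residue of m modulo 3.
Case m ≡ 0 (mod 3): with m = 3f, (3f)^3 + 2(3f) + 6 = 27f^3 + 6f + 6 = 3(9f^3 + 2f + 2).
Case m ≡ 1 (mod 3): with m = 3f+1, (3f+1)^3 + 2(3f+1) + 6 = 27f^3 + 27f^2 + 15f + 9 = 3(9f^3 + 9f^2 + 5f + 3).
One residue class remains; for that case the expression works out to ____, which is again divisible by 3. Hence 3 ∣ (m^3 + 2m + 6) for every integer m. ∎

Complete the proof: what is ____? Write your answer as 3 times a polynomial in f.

The residues treated are {0, 1}, so the missing case is m ≡ 2 (mod 3); write m = 3f+2.
Then (3f+2)^3 + 2(3f+2) + 6 = 27f^3 + 54f^2 + 42f + 18 = 3(9f^3 + 18f^2 + 14f + 6).

3(9f^3 + 18f^2 + 14f + 6)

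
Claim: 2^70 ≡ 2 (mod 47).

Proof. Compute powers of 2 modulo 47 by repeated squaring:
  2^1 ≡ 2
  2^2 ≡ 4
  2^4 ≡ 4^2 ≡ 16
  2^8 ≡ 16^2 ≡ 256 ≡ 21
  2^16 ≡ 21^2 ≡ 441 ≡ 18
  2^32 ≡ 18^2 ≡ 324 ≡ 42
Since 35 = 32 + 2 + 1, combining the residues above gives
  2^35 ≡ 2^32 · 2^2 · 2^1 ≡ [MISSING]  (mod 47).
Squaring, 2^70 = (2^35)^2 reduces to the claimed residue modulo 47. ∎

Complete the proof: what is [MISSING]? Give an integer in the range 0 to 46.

2^32 · 2^2 · 2^1 ≡ 42 · 4 · 2 = 336.
336 mod 47 = 7, so 2^35 ≡ 7 (mod 47).

7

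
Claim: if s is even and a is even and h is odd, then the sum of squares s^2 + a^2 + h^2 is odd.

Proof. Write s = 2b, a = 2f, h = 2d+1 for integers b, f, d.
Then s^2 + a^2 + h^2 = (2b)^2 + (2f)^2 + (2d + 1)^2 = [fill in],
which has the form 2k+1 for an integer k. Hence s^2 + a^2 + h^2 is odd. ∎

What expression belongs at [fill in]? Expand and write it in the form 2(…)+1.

Expanding: (2b)^2 + (2f)^2 + (2d + 1)^2 = 4b^2 + 4d^2 + 4d + 4f^2 + 1.
Every term except the constant is even, so this is 2(2b^2 + 2d^2 + 2d + 2f^2) + 1,
and 2b^2 + 2d^2 + 2d + 2f^2 ∈ ℤ gives the required form.

2(2b^2 + 2d^2 + 2d + 2f^2) + 1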